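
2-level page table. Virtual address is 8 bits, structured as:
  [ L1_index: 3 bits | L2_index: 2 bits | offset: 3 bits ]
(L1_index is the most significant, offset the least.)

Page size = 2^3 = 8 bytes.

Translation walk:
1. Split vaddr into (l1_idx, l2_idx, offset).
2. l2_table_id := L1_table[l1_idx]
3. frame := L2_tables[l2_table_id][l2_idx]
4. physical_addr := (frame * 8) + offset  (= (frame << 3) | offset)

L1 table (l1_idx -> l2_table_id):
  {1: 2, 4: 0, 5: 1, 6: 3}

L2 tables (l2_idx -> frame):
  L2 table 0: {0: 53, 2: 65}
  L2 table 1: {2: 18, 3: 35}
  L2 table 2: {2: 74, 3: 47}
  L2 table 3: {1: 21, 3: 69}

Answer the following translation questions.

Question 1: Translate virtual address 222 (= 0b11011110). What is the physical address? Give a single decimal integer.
vaddr = 222 = 0b11011110
Split: l1_idx=6, l2_idx=3, offset=6
L1[6] = 3
L2[3][3] = 69
paddr = 69 * 8 + 6 = 558

Answer: 558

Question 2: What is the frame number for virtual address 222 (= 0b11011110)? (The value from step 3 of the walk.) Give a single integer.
Answer: 69

Derivation:
vaddr = 222: l1_idx=6, l2_idx=3
L1[6] = 3; L2[3][3] = 69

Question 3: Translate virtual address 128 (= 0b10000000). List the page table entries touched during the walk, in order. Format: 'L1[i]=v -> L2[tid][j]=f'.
Answer: L1[4]=0 -> L2[0][0]=53

Derivation:
vaddr = 128 = 0b10000000
Split: l1_idx=4, l2_idx=0, offset=0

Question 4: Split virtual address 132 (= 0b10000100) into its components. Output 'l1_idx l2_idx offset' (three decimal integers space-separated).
vaddr = 132 = 0b10000100
  top 3 bits -> l1_idx = 4
  next 2 bits -> l2_idx = 0
  bottom 3 bits -> offset = 4

Answer: 4 0 4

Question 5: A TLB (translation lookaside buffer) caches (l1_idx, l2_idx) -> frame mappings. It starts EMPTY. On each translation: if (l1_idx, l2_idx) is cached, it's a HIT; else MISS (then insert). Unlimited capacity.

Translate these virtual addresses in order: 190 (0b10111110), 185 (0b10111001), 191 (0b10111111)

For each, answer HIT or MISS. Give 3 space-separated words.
Answer: MISS HIT HIT

Derivation:
vaddr=190: (5,3) not in TLB -> MISS, insert
vaddr=185: (5,3) in TLB -> HIT
vaddr=191: (5,3) in TLB -> HIT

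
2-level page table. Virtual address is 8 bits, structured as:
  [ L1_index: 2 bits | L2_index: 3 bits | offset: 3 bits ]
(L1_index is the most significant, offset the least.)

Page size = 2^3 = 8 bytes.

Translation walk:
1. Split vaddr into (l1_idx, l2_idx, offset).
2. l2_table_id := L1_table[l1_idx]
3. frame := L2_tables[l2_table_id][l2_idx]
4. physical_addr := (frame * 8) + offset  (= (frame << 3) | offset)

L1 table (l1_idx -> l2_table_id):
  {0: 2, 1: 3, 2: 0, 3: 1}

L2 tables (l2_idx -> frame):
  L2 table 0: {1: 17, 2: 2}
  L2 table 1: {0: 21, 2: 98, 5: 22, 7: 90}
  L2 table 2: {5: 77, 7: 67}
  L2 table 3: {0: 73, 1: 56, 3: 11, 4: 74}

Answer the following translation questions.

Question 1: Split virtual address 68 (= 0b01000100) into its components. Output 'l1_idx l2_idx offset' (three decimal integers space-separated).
vaddr = 68 = 0b01000100
  top 2 bits -> l1_idx = 1
  next 3 bits -> l2_idx = 0
  bottom 3 bits -> offset = 4

Answer: 1 0 4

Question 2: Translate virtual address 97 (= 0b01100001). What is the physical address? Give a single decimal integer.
vaddr = 97 = 0b01100001
Split: l1_idx=1, l2_idx=4, offset=1
L1[1] = 3
L2[3][4] = 74
paddr = 74 * 8 + 1 = 593

Answer: 593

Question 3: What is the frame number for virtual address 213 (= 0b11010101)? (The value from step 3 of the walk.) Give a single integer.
Answer: 98

Derivation:
vaddr = 213: l1_idx=3, l2_idx=2
L1[3] = 1; L2[1][2] = 98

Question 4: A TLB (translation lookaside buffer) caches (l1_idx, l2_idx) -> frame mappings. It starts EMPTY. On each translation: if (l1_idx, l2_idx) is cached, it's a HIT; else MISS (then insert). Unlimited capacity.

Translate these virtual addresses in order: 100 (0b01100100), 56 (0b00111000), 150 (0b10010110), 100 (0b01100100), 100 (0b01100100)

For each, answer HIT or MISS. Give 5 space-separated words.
Answer: MISS MISS MISS HIT HIT

Derivation:
vaddr=100: (1,4) not in TLB -> MISS, insert
vaddr=56: (0,7) not in TLB -> MISS, insert
vaddr=150: (2,2) not in TLB -> MISS, insert
vaddr=100: (1,4) in TLB -> HIT
vaddr=100: (1,4) in TLB -> HIT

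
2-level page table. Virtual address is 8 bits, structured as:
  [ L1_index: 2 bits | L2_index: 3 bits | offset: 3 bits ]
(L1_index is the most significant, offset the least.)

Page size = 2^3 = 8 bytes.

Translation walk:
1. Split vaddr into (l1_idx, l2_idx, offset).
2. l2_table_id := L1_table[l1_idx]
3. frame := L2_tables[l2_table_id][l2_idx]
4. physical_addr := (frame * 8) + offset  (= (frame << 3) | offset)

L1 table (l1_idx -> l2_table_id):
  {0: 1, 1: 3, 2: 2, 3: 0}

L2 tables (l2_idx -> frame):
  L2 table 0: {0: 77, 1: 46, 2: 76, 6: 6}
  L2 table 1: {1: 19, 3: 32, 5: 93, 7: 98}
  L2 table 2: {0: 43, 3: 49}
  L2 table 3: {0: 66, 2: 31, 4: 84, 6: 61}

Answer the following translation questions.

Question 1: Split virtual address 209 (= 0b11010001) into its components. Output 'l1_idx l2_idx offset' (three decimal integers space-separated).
Answer: 3 2 1

Derivation:
vaddr = 209 = 0b11010001
  top 2 bits -> l1_idx = 3
  next 3 bits -> l2_idx = 2
  bottom 3 bits -> offset = 1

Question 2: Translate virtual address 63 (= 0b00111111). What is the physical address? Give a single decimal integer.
Answer: 791

Derivation:
vaddr = 63 = 0b00111111
Split: l1_idx=0, l2_idx=7, offset=7
L1[0] = 1
L2[1][7] = 98
paddr = 98 * 8 + 7 = 791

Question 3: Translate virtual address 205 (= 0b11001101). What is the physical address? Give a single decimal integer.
vaddr = 205 = 0b11001101
Split: l1_idx=3, l2_idx=1, offset=5
L1[3] = 0
L2[0][1] = 46
paddr = 46 * 8 + 5 = 373

Answer: 373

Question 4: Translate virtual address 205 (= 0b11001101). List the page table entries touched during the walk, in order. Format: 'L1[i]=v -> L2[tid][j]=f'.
vaddr = 205 = 0b11001101
Split: l1_idx=3, l2_idx=1, offset=5

Answer: L1[3]=0 -> L2[0][1]=46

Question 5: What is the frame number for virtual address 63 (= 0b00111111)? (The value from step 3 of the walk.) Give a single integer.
Answer: 98

Derivation:
vaddr = 63: l1_idx=0, l2_idx=7
L1[0] = 1; L2[1][7] = 98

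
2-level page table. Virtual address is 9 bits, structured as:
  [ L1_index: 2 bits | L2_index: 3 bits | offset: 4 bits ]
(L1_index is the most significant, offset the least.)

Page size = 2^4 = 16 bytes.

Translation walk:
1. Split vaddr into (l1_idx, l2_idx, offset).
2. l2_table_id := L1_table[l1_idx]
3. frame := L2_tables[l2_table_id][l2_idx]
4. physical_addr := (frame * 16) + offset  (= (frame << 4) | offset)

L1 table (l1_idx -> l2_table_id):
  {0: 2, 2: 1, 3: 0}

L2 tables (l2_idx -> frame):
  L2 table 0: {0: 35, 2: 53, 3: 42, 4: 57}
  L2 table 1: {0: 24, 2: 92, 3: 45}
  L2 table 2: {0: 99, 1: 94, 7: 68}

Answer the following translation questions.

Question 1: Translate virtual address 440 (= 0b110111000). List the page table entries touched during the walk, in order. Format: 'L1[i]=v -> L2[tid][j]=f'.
vaddr = 440 = 0b110111000
Split: l1_idx=3, l2_idx=3, offset=8

Answer: L1[3]=0 -> L2[0][3]=42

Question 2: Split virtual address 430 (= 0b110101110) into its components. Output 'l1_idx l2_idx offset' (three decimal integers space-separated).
Answer: 3 2 14

Derivation:
vaddr = 430 = 0b110101110
  top 2 bits -> l1_idx = 3
  next 3 bits -> l2_idx = 2
  bottom 4 bits -> offset = 14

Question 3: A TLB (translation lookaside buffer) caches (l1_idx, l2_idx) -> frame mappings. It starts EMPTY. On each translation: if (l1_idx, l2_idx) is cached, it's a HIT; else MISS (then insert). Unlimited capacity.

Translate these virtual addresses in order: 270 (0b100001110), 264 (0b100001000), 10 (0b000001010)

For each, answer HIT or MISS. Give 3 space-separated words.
Answer: MISS HIT MISS

Derivation:
vaddr=270: (2,0) not in TLB -> MISS, insert
vaddr=264: (2,0) in TLB -> HIT
vaddr=10: (0,0) not in TLB -> MISS, insert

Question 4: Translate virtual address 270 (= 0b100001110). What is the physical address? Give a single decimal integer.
vaddr = 270 = 0b100001110
Split: l1_idx=2, l2_idx=0, offset=14
L1[2] = 1
L2[1][0] = 24
paddr = 24 * 16 + 14 = 398

Answer: 398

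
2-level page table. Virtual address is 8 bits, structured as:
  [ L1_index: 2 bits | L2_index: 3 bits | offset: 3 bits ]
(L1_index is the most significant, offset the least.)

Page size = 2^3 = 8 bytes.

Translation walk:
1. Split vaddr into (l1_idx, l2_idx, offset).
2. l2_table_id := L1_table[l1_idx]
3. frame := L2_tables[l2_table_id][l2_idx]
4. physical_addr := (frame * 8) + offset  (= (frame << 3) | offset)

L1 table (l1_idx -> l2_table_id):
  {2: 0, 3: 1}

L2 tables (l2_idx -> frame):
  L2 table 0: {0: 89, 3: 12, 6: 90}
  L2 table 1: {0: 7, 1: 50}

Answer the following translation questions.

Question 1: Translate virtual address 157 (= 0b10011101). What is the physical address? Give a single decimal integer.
vaddr = 157 = 0b10011101
Split: l1_idx=2, l2_idx=3, offset=5
L1[2] = 0
L2[0][3] = 12
paddr = 12 * 8 + 5 = 101

Answer: 101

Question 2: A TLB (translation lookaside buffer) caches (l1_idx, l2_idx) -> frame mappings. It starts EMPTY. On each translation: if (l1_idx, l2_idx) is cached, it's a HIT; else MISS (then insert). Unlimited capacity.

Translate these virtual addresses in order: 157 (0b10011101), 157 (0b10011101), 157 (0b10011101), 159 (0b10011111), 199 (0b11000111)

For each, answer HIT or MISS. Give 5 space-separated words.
vaddr=157: (2,3) not in TLB -> MISS, insert
vaddr=157: (2,3) in TLB -> HIT
vaddr=157: (2,3) in TLB -> HIT
vaddr=159: (2,3) in TLB -> HIT
vaddr=199: (3,0) not in TLB -> MISS, insert

Answer: MISS HIT HIT HIT MISS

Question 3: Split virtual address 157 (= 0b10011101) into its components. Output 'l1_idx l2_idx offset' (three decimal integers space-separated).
Answer: 2 3 5

Derivation:
vaddr = 157 = 0b10011101
  top 2 bits -> l1_idx = 2
  next 3 bits -> l2_idx = 3
  bottom 3 bits -> offset = 5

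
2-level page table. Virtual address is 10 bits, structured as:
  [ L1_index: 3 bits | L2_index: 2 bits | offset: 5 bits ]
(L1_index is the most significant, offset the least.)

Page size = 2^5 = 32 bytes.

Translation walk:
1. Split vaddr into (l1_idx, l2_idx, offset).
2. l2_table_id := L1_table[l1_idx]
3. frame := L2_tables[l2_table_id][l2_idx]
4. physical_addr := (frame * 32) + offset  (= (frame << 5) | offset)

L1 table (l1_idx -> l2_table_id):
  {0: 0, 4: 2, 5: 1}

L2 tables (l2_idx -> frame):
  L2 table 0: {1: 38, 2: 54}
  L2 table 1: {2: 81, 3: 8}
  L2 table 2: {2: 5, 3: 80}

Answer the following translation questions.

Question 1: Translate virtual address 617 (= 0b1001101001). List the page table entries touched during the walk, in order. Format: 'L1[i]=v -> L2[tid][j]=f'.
Answer: L1[4]=2 -> L2[2][3]=80

Derivation:
vaddr = 617 = 0b1001101001
Split: l1_idx=4, l2_idx=3, offset=9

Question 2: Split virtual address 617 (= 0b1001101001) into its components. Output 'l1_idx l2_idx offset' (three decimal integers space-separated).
vaddr = 617 = 0b1001101001
  top 3 bits -> l1_idx = 4
  next 2 bits -> l2_idx = 3
  bottom 5 bits -> offset = 9

Answer: 4 3 9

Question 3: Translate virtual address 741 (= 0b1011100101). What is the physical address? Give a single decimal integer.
Answer: 261

Derivation:
vaddr = 741 = 0b1011100101
Split: l1_idx=5, l2_idx=3, offset=5
L1[5] = 1
L2[1][3] = 8
paddr = 8 * 32 + 5 = 261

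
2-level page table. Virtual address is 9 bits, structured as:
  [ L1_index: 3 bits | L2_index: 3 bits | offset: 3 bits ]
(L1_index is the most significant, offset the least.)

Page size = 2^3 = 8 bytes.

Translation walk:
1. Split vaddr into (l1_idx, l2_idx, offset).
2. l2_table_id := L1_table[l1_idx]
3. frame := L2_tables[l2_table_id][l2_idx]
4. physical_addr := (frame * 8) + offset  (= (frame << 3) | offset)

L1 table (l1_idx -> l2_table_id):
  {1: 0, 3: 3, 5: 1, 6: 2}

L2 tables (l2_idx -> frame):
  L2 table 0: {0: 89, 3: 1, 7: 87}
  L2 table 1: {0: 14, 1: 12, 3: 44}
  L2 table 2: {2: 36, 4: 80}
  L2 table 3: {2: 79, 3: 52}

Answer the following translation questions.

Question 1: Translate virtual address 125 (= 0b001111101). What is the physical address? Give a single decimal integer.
Answer: 701

Derivation:
vaddr = 125 = 0b001111101
Split: l1_idx=1, l2_idx=7, offset=5
L1[1] = 0
L2[0][7] = 87
paddr = 87 * 8 + 5 = 701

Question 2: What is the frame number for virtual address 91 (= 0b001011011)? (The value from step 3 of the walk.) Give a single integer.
vaddr = 91: l1_idx=1, l2_idx=3
L1[1] = 0; L2[0][3] = 1

Answer: 1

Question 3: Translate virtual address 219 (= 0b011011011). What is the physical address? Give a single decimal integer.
vaddr = 219 = 0b011011011
Split: l1_idx=3, l2_idx=3, offset=3
L1[3] = 3
L2[3][3] = 52
paddr = 52 * 8 + 3 = 419

Answer: 419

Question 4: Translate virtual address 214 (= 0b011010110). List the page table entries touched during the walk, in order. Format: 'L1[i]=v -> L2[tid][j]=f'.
Answer: L1[3]=3 -> L2[3][2]=79

Derivation:
vaddr = 214 = 0b011010110
Split: l1_idx=3, l2_idx=2, offset=6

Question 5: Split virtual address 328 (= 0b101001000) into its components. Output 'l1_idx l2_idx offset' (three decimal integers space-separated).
vaddr = 328 = 0b101001000
  top 3 bits -> l1_idx = 5
  next 3 bits -> l2_idx = 1
  bottom 3 bits -> offset = 0

Answer: 5 1 0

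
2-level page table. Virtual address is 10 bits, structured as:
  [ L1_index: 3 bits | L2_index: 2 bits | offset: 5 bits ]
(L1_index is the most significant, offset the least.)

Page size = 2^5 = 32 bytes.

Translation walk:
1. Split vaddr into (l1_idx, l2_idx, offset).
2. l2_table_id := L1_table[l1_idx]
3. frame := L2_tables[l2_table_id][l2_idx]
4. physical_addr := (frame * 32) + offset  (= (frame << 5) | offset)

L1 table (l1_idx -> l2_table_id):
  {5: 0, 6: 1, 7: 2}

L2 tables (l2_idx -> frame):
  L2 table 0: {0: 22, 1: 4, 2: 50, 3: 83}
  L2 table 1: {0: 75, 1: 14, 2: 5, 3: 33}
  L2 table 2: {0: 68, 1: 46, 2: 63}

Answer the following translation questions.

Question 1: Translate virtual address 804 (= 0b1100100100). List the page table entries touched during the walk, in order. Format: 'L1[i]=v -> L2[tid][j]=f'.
Answer: L1[6]=1 -> L2[1][1]=14

Derivation:
vaddr = 804 = 0b1100100100
Split: l1_idx=6, l2_idx=1, offset=4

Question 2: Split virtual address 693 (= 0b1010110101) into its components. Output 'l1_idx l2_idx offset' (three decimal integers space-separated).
Answer: 5 1 21

Derivation:
vaddr = 693 = 0b1010110101
  top 3 bits -> l1_idx = 5
  next 2 bits -> l2_idx = 1
  bottom 5 bits -> offset = 21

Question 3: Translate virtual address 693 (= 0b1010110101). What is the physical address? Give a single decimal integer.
vaddr = 693 = 0b1010110101
Split: l1_idx=5, l2_idx=1, offset=21
L1[5] = 0
L2[0][1] = 4
paddr = 4 * 32 + 21 = 149

Answer: 149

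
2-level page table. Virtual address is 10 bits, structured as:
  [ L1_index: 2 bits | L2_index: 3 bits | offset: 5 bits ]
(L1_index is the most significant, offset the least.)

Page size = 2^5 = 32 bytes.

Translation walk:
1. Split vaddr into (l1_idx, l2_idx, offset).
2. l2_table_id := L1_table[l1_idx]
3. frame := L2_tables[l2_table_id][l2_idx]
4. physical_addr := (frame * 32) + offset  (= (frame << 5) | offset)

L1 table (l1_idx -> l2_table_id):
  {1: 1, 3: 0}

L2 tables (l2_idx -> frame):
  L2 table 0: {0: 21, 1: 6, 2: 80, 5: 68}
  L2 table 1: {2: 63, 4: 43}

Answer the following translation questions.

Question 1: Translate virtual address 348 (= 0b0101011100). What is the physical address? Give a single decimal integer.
Answer: 2044

Derivation:
vaddr = 348 = 0b0101011100
Split: l1_idx=1, l2_idx=2, offset=28
L1[1] = 1
L2[1][2] = 63
paddr = 63 * 32 + 28 = 2044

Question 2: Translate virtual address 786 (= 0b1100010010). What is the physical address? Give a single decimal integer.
vaddr = 786 = 0b1100010010
Split: l1_idx=3, l2_idx=0, offset=18
L1[3] = 0
L2[0][0] = 21
paddr = 21 * 32 + 18 = 690

Answer: 690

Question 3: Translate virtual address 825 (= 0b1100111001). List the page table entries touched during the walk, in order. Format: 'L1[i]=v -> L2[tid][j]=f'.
vaddr = 825 = 0b1100111001
Split: l1_idx=3, l2_idx=1, offset=25

Answer: L1[3]=0 -> L2[0][1]=6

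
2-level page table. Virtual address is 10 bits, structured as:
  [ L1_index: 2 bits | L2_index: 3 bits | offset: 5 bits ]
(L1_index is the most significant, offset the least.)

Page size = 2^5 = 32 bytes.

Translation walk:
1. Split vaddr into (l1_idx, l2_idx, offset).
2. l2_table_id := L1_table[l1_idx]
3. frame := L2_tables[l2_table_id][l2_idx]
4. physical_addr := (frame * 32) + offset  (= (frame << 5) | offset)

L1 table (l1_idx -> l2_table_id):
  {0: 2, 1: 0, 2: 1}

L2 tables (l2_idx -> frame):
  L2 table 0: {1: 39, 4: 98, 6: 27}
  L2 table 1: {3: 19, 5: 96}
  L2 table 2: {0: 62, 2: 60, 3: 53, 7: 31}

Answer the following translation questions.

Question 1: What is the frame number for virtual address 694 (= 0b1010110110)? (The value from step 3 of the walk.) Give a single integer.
Answer: 96

Derivation:
vaddr = 694: l1_idx=2, l2_idx=5
L1[2] = 1; L2[1][5] = 96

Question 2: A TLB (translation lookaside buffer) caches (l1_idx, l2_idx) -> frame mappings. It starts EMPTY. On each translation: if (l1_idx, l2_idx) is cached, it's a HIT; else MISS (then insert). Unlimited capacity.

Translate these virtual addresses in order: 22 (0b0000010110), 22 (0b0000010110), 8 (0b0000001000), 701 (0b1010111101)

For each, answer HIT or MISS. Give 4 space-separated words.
vaddr=22: (0,0) not in TLB -> MISS, insert
vaddr=22: (0,0) in TLB -> HIT
vaddr=8: (0,0) in TLB -> HIT
vaddr=701: (2,5) not in TLB -> MISS, insert

Answer: MISS HIT HIT MISS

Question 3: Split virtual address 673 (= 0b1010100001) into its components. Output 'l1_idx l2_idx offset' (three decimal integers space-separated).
Answer: 2 5 1

Derivation:
vaddr = 673 = 0b1010100001
  top 2 bits -> l1_idx = 2
  next 3 bits -> l2_idx = 5
  bottom 5 bits -> offset = 1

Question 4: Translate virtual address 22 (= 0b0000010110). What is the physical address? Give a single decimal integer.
Answer: 2006

Derivation:
vaddr = 22 = 0b0000010110
Split: l1_idx=0, l2_idx=0, offset=22
L1[0] = 2
L2[2][0] = 62
paddr = 62 * 32 + 22 = 2006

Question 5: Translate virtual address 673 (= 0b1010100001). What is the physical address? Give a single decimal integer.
Answer: 3073

Derivation:
vaddr = 673 = 0b1010100001
Split: l1_idx=2, l2_idx=5, offset=1
L1[2] = 1
L2[1][5] = 96
paddr = 96 * 32 + 1 = 3073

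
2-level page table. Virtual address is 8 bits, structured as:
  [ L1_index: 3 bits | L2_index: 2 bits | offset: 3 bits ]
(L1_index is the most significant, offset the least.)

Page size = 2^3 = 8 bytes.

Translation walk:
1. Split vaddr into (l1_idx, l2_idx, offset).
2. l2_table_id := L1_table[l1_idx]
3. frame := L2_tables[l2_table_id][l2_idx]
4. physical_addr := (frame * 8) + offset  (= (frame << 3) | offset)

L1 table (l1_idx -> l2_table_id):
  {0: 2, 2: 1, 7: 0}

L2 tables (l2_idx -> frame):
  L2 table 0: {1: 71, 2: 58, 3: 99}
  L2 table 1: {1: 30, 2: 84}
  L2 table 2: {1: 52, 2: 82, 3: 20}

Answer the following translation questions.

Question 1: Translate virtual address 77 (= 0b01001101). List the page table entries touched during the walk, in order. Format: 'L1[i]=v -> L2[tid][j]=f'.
vaddr = 77 = 0b01001101
Split: l1_idx=2, l2_idx=1, offset=5

Answer: L1[2]=1 -> L2[1][1]=30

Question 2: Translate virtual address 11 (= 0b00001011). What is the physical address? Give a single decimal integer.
vaddr = 11 = 0b00001011
Split: l1_idx=0, l2_idx=1, offset=3
L1[0] = 2
L2[2][1] = 52
paddr = 52 * 8 + 3 = 419

Answer: 419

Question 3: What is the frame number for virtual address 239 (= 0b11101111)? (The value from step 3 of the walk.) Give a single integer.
Answer: 71

Derivation:
vaddr = 239: l1_idx=7, l2_idx=1
L1[7] = 0; L2[0][1] = 71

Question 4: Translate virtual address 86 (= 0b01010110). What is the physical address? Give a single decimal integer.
Answer: 678

Derivation:
vaddr = 86 = 0b01010110
Split: l1_idx=2, l2_idx=2, offset=6
L1[2] = 1
L2[1][2] = 84
paddr = 84 * 8 + 6 = 678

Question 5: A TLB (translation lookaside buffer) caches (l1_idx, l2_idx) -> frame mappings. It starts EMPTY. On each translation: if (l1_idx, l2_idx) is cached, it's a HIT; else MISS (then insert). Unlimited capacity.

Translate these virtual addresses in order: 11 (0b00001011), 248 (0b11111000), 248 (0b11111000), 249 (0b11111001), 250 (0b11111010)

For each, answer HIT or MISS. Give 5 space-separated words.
vaddr=11: (0,1) not in TLB -> MISS, insert
vaddr=248: (7,3) not in TLB -> MISS, insert
vaddr=248: (7,3) in TLB -> HIT
vaddr=249: (7,3) in TLB -> HIT
vaddr=250: (7,3) in TLB -> HIT

Answer: MISS MISS HIT HIT HIT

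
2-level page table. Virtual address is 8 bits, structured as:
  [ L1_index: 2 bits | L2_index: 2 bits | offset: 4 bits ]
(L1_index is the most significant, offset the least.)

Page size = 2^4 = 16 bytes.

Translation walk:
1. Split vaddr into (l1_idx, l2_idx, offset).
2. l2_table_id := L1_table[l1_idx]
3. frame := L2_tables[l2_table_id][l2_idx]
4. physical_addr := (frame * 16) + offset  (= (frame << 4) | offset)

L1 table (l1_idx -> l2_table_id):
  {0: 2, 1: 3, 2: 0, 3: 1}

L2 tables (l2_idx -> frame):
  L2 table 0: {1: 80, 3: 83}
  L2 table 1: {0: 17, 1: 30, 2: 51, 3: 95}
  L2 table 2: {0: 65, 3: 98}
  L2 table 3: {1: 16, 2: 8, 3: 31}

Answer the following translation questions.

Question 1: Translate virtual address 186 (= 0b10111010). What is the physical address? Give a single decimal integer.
vaddr = 186 = 0b10111010
Split: l1_idx=2, l2_idx=3, offset=10
L1[2] = 0
L2[0][3] = 83
paddr = 83 * 16 + 10 = 1338

Answer: 1338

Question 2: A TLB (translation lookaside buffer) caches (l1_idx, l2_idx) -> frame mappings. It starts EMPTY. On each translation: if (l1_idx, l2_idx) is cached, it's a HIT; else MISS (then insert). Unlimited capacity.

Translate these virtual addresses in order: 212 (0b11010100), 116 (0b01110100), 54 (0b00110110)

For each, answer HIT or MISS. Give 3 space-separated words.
vaddr=212: (3,1) not in TLB -> MISS, insert
vaddr=116: (1,3) not in TLB -> MISS, insert
vaddr=54: (0,3) not in TLB -> MISS, insert

Answer: MISS MISS MISS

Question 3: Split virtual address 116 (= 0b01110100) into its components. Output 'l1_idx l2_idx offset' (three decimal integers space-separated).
vaddr = 116 = 0b01110100
  top 2 bits -> l1_idx = 1
  next 2 bits -> l2_idx = 3
  bottom 4 bits -> offset = 4

Answer: 1 3 4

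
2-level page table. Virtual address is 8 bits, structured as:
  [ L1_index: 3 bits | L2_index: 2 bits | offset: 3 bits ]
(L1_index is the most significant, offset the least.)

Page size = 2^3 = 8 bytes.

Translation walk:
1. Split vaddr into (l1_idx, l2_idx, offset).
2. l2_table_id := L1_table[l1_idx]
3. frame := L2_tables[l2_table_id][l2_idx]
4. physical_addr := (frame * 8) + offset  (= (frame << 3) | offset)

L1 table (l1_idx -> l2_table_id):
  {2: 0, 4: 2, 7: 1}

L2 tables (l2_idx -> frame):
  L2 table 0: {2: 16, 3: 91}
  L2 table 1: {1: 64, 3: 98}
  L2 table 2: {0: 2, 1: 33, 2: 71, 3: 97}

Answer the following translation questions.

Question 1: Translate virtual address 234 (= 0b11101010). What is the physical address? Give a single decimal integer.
Answer: 514

Derivation:
vaddr = 234 = 0b11101010
Split: l1_idx=7, l2_idx=1, offset=2
L1[7] = 1
L2[1][1] = 64
paddr = 64 * 8 + 2 = 514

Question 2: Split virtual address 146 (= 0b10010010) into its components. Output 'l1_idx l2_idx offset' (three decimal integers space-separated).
vaddr = 146 = 0b10010010
  top 3 bits -> l1_idx = 4
  next 2 bits -> l2_idx = 2
  bottom 3 bits -> offset = 2

Answer: 4 2 2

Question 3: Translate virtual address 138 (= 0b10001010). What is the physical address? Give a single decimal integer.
vaddr = 138 = 0b10001010
Split: l1_idx=4, l2_idx=1, offset=2
L1[4] = 2
L2[2][1] = 33
paddr = 33 * 8 + 2 = 266

Answer: 266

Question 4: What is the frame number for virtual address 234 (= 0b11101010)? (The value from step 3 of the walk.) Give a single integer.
vaddr = 234: l1_idx=7, l2_idx=1
L1[7] = 1; L2[1][1] = 64

Answer: 64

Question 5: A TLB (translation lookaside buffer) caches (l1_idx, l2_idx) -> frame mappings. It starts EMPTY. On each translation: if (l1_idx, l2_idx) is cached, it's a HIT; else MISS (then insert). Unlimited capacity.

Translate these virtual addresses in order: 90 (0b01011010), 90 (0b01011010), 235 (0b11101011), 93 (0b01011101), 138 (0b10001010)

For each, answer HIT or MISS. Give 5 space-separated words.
vaddr=90: (2,3) not in TLB -> MISS, insert
vaddr=90: (2,3) in TLB -> HIT
vaddr=235: (7,1) not in TLB -> MISS, insert
vaddr=93: (2,3) in TLB -> HIT
vaddr=138: (4,1) not in TLB -> MISS, insert

Answer: MISS HIT MISS HIT MISS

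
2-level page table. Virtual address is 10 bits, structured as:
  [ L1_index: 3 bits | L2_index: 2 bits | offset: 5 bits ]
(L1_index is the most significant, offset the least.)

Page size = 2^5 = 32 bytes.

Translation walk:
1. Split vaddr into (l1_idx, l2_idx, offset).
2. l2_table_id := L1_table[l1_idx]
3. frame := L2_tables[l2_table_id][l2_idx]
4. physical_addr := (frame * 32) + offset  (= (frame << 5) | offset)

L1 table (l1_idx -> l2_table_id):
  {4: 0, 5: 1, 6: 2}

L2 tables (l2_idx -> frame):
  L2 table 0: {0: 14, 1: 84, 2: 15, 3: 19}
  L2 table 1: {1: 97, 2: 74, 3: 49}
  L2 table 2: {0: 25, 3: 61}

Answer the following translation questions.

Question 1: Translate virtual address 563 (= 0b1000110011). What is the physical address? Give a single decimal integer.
vaddr = 563 = 0b1000110011
Split: l1_idx=4, l2_idx=1, offset=19
L1[4] = 0
L2[0][1] = 84
paddr = 84 * 32 + 19 = 2707

Answer: 2707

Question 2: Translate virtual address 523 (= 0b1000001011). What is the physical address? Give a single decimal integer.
vaddr = 523 = 0b1000001011
Split: l1_idx=4, l2_idx=0, offset=11
L1[4] = 0
L2[0][0] = 14
paddr = 14 * 32 + 11 = 459

Answer: 459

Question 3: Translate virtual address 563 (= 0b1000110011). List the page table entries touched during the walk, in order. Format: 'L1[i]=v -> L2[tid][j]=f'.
vaddr = 563 = 0b1000110011
Split: l1_idx=4, l2_idx=1, offset=19

Answer: L1[4]=0 -> L2[0][1]=84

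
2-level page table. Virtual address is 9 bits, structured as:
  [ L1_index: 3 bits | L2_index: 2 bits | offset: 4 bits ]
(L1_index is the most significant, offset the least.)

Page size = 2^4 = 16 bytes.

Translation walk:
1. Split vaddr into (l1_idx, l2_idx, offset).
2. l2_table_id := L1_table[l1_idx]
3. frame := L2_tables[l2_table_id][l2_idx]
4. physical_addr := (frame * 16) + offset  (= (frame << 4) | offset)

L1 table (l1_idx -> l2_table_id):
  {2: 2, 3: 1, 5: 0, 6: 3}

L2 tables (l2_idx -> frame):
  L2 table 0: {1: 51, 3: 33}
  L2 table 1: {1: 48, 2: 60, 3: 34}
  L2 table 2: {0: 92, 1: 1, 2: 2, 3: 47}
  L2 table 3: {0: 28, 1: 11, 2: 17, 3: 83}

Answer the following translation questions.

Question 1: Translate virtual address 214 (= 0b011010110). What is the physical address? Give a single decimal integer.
Answer: 774

Derivation:
vaddr = 214 = 0b011010110
Split: l1_idx=3, l2_idx=1, offset=6
L1[3] = 1
L2[1][1] = 48
paddr = 48 * 16 + 6 = 774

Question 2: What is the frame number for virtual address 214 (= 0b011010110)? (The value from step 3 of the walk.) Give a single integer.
vaddr = 214: l1_idx=3, l2_idx=1
L1[3] = 1; L2[1][1] = 48

Answer: 48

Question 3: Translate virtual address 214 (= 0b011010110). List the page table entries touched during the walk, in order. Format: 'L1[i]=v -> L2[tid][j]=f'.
Answer: L1[3]=1 -> L2[1][1]=48

Derivation:
vaddr = 214 = 0b011010110
Split: l1_idx=3, l2_idx=1, offset=6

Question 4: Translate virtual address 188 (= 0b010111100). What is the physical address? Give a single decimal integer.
vaddr = 188 = 0b010111100
Split: l1_idx=2, l2_idx=3, offset=12
L1[2] = 2
L2[2][3] = 47
paddr = 47 * 16 + 12 = 764

Answer: 764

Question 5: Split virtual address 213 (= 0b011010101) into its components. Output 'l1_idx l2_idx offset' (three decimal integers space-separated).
vaddr = 213 = 0b011010101
  top 3 bits -> l1_idx = 3
  next 2 bits -> l2_idx = 1
  bottom 4 bits -> offset = 5

Answer: 3 1 5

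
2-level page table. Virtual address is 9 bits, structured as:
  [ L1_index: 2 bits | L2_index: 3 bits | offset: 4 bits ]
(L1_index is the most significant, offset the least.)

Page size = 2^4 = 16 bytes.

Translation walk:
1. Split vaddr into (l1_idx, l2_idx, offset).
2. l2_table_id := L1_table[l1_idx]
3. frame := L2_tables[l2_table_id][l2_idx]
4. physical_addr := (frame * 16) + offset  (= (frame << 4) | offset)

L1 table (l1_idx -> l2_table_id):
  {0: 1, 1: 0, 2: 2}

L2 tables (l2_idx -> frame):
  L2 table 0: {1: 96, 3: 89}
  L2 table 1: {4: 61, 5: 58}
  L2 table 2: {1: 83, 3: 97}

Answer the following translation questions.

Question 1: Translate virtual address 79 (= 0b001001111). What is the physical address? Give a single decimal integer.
Answer: 991

Derivation:
vaddr = 79 = 0b001001111
Split: l1_idx=0, l2_idx=4, offset=15
L1[0] = 1
L2[1][4] = 61
paddr = 61 * 16 + 15 = 991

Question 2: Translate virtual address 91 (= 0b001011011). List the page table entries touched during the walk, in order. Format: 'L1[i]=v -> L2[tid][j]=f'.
vaddr = 91 = 0b001011011
Split: l1_idx=0, l2_idx=5, offset=11

Answer: L1[0]=1 -> L2[1][5]=58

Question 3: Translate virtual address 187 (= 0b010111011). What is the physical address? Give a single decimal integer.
Answer: 1435

Derivation:
vaddr = 187 = 0b010111011
Split: l1_idx=1, l2_idx=3, offset=11
L1[1] = 0
L2[0][3] = 89
paddr = 89 * 16 + 11 = 1435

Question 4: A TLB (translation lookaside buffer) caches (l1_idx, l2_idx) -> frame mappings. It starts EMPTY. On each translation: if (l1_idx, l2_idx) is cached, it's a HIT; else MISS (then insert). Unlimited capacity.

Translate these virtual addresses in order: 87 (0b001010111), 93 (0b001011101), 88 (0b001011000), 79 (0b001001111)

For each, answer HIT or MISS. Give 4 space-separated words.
Answer: MISS HIT HIT MISS

Derivation:
vaddr=87: (0,5) not in TLB -> MISS, insert
vaddr=93: (0,5) in TLB -> HIT
vaddr=88: (0,5) in TLB -> HIT
vaddr=79: (0,4) not in TLB -> MISS, insert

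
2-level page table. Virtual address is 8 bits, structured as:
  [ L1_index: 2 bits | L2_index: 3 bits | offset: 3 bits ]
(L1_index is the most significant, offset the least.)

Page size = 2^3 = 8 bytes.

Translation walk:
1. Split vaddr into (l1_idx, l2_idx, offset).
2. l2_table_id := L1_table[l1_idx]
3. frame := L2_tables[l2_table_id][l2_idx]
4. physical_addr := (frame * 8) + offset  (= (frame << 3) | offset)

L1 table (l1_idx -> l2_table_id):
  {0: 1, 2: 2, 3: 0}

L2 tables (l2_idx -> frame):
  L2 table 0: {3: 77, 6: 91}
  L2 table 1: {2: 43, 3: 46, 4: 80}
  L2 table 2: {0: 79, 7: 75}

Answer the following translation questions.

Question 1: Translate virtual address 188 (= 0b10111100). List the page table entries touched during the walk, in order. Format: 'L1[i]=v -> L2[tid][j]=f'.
Answer: L1[2]=2 -> L2[2][7]=75

Derivation:
vaddr = 188 = 0b10111100
Split: l1_idx=2, l2_idx=7, offset=4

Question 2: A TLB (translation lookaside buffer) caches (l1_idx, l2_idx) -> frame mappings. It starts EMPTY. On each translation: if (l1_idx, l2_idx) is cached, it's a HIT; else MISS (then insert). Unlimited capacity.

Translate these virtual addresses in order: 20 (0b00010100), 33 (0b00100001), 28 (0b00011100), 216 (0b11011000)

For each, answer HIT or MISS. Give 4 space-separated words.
Answer: MISS MISS MISS MISS

Derivation:
vaddr=20: (0,2) not in TLB -> MISS, insert
vaddr=33: (0,4) not in TLB -> MISS, insert
vaddr=28: (0,3) not in TLB -> MISS, insert
vaddr=216: (3,3) not in TLB -> MISS, insert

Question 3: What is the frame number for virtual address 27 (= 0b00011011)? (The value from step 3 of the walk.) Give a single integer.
vaddr = 27: l1_idx=0, l2_idx=3
L1[0] = 1; L2[1][3] = 46

Answer: 46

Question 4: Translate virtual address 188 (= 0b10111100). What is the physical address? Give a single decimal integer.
vaddr = 188 = 0b10111100
Split: l1_idx=2, l2_idx=7, offset=4
L1[2] = 2
L2[2][7] = 75
paddr = 75 * 8 + 4 = 604

Answer: 604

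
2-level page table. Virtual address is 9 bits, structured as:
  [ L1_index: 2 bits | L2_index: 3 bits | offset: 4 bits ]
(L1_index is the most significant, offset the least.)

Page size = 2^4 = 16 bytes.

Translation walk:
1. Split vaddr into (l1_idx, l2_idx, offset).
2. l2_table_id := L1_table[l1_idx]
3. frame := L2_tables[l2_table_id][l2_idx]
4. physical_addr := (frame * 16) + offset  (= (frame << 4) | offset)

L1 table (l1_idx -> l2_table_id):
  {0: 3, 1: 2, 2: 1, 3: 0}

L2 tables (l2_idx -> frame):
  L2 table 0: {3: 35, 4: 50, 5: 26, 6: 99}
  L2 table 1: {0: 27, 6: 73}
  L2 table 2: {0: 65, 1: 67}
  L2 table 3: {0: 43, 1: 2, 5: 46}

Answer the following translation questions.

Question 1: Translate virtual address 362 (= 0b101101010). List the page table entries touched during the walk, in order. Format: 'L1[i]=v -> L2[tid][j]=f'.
Answer: L1[2]=1 -> L2[1][6]=73

Derivation:
vaddr = 362 = 0b101101010
Split: l1_idx=2, l2_idx=6, offset=10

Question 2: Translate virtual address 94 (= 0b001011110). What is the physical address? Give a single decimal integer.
Answer: 750

Derivation:
vaddr = 94 = 0b001011110
Split: l1_idx=0, l2_idx=5, offset=14
L1[0] = 3
L2[3][5] = 46
paddr = 46 * 16 + 14 = 750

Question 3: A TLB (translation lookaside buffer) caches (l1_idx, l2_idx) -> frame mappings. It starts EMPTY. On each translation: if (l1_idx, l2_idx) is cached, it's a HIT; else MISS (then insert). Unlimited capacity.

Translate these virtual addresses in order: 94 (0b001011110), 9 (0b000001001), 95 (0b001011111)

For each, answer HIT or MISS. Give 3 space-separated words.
Answer: MISS MISS HIT

Derivation:
vaddr=94: (0,5) not in TLB -> MISS, insert
vaddr=9: (0,0) not in TLB -> MISS, insert
vaddr=95: (0,5) in TLB -> HIT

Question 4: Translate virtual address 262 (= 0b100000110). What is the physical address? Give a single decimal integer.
Answer: 438

Derivation:
vaddr = 262 = 0b100000110
Split: l1_idx=2, l2_idx=0, offset=6
L1[2] = 1
L2[1][0] = 27
paddr = 27 * 16 + 6 = 438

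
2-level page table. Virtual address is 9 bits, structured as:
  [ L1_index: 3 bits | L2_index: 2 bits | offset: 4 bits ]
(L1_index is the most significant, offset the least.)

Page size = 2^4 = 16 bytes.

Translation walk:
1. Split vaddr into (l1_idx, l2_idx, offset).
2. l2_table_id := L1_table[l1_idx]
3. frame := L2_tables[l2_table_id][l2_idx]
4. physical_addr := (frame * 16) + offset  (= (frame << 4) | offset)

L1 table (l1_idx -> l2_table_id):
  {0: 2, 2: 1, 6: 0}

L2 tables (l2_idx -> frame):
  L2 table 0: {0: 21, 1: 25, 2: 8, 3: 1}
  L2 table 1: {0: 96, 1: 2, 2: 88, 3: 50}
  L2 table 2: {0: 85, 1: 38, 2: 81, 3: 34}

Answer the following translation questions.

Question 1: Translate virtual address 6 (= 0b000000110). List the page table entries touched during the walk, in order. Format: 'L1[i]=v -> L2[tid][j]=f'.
Answer: L1[0]=2 -> L2[2][0]=85

Derivation:
vaddr = 6 = 0b000000110
Split: l1_idx=0, l2_idx=0, offset=6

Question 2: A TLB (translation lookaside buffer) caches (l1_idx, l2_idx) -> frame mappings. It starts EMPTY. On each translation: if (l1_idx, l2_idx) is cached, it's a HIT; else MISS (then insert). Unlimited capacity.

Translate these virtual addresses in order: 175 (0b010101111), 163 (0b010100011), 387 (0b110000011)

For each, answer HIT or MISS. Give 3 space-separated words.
Answer: MISS HIT MISS

Derivation:
vaddr=175: (2,2) not in TLB -> MISS, insert
vaddr=163: (2,2) in TLB -> HIT
vaddr=387: (6,0) not in TLB -> MISS, insert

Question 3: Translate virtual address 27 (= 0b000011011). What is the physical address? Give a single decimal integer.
vaddr = 27 = 0b000011011
Split: l1_idx=0, l2_idx=1, offset=11
L1[0] = 2
L2[2][1] = 38
paddr = 38 * 16 + 11 = 619

Answer: 619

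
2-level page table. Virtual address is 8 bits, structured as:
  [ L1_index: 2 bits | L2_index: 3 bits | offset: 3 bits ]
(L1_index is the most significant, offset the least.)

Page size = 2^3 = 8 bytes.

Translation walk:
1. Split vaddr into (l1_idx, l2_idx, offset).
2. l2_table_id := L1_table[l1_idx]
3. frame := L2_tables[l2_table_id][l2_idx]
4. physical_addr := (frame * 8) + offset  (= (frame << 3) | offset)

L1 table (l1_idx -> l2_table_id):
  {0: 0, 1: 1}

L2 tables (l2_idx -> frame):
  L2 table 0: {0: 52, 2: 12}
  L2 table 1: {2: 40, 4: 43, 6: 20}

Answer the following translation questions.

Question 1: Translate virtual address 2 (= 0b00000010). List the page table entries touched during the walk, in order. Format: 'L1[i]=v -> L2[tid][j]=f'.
vaddr = 2 = 0b00000010
Split: l1_idx=0, l2_idx=0, offset=2

Answer: L1[0]=0 -> L2[0][0]=52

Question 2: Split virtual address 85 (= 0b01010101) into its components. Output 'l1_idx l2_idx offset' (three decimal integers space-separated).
vaddr = 85 = 0b01010101
  top 2 bits -> l1_idx = 1
  next 3 bits -> l2_idx = 2
  bottom 3 bits -> offset = 5

Answer: 1 2 5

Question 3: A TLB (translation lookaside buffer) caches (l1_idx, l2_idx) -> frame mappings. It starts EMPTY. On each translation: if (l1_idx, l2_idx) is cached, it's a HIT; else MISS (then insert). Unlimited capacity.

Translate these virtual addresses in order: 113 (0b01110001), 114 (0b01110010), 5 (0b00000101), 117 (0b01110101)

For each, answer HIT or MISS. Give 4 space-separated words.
Answer: MISS HIT MISS HIT

Derivation:
vaddr=113: (1,6) not in TLB -> MISS, insert
vaddr=114: (1,6) in TLB -> HIT
vaddr=5: (0,0) not in TLB -> MISS, insert
vaddr=117: (1,6) in TLB -> HIT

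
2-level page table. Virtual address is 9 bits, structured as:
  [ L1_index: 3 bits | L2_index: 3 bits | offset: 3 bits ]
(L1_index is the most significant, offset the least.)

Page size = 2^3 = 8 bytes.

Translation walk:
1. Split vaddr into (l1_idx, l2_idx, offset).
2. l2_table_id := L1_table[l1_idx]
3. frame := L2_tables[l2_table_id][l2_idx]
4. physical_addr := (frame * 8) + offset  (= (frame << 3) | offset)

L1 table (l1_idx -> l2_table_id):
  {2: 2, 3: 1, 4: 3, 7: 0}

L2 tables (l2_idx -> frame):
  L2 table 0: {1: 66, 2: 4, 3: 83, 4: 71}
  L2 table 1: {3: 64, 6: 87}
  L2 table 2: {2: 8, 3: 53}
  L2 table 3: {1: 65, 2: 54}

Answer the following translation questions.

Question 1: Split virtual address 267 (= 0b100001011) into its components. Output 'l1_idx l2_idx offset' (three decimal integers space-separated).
Answer: 4 1 3

Derivation:
vaddr = 267 = 0b100001011
  top 3 bits -> l1_idx = 4
  next 3 bits -> l2_idx = 1
  bottom 3 bits -> offset = 3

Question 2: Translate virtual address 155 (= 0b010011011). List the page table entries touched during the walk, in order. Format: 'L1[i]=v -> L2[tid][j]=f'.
vaddr = 155 = 0b010011011
Split: l1_idx=2, l2_idx=3, offset=3

Answer: L1[2]=2 -> L2[2][3]=53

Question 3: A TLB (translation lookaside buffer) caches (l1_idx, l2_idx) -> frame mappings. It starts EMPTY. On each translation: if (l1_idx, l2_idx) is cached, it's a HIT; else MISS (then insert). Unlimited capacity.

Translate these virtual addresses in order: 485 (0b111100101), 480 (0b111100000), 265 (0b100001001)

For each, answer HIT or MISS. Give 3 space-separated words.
Answer: MISS HIT MISS

Derivation:
vaddr=485: (7,4) not in TLB -> MISS, insert
vaddr=480: (7,4) in TLB -> HIT
vaddr=265: (4,1) not in TLB -> MISS, insert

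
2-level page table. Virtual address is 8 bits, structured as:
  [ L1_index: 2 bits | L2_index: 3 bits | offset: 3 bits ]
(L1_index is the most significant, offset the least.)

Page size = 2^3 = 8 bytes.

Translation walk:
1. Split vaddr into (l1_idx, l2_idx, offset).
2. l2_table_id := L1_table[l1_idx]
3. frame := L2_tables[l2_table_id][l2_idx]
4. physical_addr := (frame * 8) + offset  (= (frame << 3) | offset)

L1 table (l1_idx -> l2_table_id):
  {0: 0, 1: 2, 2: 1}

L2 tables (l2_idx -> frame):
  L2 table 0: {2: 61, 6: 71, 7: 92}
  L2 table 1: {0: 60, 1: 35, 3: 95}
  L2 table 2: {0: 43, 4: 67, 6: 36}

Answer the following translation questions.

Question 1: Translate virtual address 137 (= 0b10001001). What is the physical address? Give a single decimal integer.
Answer: 281

Derivation:
vaddr = 137 = 0b10001001
Split: l1_idx=2, l2_idx=1, offset=1
L1[2] = 1
L2[1][1] = 35
paddr = 35 * 8 + 1 = 281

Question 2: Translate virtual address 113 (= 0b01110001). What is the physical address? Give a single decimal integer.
vaddr = 113 = 0b01110001
Split: l1_idx=1, l2_idx=6, offset=1
L1[1] = 2
L2[2][6] = 36
paddr = 36 * 8 + 1 = 289

Answer: 289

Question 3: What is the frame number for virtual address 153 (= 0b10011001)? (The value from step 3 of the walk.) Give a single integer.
Answer: 95

Derivation:
vaddr = 153: l1_idx=2, l2_idx=3
L1[2] = 1; L2[1][3] = 95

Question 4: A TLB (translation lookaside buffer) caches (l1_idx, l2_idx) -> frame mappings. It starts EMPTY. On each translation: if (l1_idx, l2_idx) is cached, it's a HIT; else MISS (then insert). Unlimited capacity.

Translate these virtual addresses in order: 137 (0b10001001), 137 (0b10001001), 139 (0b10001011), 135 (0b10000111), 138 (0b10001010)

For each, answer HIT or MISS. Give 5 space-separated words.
Answer: MISS HIT HIT MISS HIT

Derivation:
vaddr=137: (2,1) not in TLB -> MISS, insert
vaddr=137: (2,1) in TLB -> HIT
vaddr=139: (2,1) in TLB -> HIT
vaddr=135: (2,0) not in TLB -> MISS, insert
vaddr=138: (2,1) in TLB -> HIT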